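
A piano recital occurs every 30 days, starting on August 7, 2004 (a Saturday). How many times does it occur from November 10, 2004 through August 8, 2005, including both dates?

9

Occurrences land 30·i days after August 7, 2004 for i = 0, 1, 2, …
November 10, 2004 is 95 days after the start; 95 ÷ 30 = 3 remainder 5; since the remainder is 5, round up to i = 4. First occurrence in the window: #5 on December 5, 2004 (4×30 = 120 days in).
August 8, 2005 is 366 days after the start; 366 ÷ 30 = 12 remainder 6. Last occurrence in the window: #13 on August 2, 2005.
Occurrences #5 through #13: 9 in total.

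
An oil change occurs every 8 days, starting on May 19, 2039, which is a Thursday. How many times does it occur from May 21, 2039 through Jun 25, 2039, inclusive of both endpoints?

Occurrences land 8·i days after May 19, 2039 for i = 0, 1, 2, …
May 21, 2039 is 2 days after the start; 2 ÷ 8 = 0 remainder 2; since the remainder is 2, round up to i = 1. First occurrence in the window: #2 on May 27, 2039 (1×8 = 8 days in).
Jun 25, 2039 is 37 days after the start; 37 ÷ 8 = 4 remainder 5. Last occurrence in the window: #5 on Jun 20, 2039.
Occurrences #2 through #5: 4 in total.

4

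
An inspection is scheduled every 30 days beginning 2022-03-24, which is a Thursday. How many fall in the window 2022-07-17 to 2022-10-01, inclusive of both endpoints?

3

Occurrences land 30·i days after 2022-03-24 for i = 0, 1, 2, …
2022-07-17 is 115 days after the start; 115 ÷ 30 = 3 remainder 25; since the remainder is 25, round up to i = 4. First occurrence in the window: #5 on 2022-07-22 (4×30 = 120 days in).
2022-10-01 is 191 days after the start; 191 ÷ 30 = 6 remainder 11. Last occurrence in the window: #7 on 2022-09-20.
Occurrences #5 through #7: 3 in total.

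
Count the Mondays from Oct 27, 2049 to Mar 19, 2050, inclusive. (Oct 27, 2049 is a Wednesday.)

Oct 27, 2049 is a Wednesday; the first Monday on or after it is Nov 1, 2049 (5 days later).
From Nov 1, 2049 to Mar 19, 2050: 29 + 31 + 31 + 28 + 19 = 138 days (rest of Nov, Dec, Jan, Feb, Mar).
138 ÷ 7 = 19 full weeks with remainder 5, so 19 more Mondays after the first → 20.

20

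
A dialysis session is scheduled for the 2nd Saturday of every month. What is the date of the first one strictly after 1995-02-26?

February 1995 starts on a Wednesday; its first Saturday is the 4th, so the 2nd Saturday is the 11th — 1995-02-11.
That is not after 1995-02-26, so look at March 1995.
March 1995 starts on a Wednesday; its first Saturday is the 4th, so the 2nd Saturday is the 11th — 1995-03-11.

1995-03-11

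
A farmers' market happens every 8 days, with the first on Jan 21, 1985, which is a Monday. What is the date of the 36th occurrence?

Oct 28, 1985

The 36th occurrence is 35 intervals after the first: 35 × 8 = 280 days after Jan 21, 1985.
Jan has 31 days — 10 days to the end of Jan leaves 270.
Feb has 28 days (242 left).
Mar has 31 days (211 left).
Apr has 30 days (181 left).
May has 31 days (150 left).
Jun has 30 days (120 left).
Jul has 31 days (89 left).
Aug has 31 days (58 left).
Sep has 30 days (28 left).
28 days into Oct → Oct 28, 1985.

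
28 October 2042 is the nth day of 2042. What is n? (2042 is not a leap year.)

Days in months before October: 31 + 28 + 31 + 30 + 31 + 30 + 31 + 31 + 30 = 273.
Plus 28 days into October → day 301.

301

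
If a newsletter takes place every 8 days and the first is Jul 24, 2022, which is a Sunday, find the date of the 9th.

Sep 26, 2022

The 9th occurrence is 8 intervals after the first: 8 × 8 = 64 days after Jul 24, 2022.
Jul has 31 days — 7 days to the end of Jul leaves 57.
Aug has 31 days (26 left).
26 days into Sep → Sep 26, 2022.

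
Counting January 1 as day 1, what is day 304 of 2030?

January has 31 days (304 − 31 = 273 remain).
February has 28 days (273 − 28 = 245 remain).
March has 31 days (245 − 31 = 214 remain).
April has 30 days (214 − 30 = 184 remain).
May has 31 days (184 − 31 = 153 remain).
June has 30 days (153 − 30 = 123 remain).
July has 31 days (123 − 31 = 92 remain).
August has 31 days (92 − 31 = 61 remain).
September has 30 days (61 − 30 = 31 remain).
31 into October → October 31.

October 31, 2030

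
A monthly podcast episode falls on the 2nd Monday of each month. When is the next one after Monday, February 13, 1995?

March 13, 1995

February 1995 starts on a Wednesday; its first Monday is the 6th, so the 2nd Monday is the 13th — February 13, 1995.
That is not after February 13, 1995, so look at March 1995.
March 1995 starts on a Wednesday; its first Monday is the 6th, so the 2nd Monday is the 13th — March 13, 1995.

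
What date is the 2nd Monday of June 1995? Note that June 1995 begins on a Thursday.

June 1995 begins on a Thursday, so the first Monday is June 5 (4 days later).
The 2nd Monday is 1 weeks later: 5 + 7 = 12.

12 June 1995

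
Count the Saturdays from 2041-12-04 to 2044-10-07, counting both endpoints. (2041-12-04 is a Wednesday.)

2041-12-04 is a Wednesday; the first Saturday on or after it is 2041-12-07 (3 days later).
From 2041-12-07 to 2044-10-07: 24 + 365 + 365 + 281 = 1035 days (rest of 2041, 2042, 2043, to 2044-10-07 in 2044).
1035 ÷ 7 = 147 full weeks with remainder 6, so 147 more Saturdays after the first → 148.

148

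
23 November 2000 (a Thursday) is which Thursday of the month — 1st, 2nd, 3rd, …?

4th

Day 23 falls in week ⌈23/7⌉ of the month.
Days 1–7 hold the 1st Thursday, 8–14 the 2nd, 15–21 the 3rd, 22–28 the 4th, 29–31 the 5th.
23 is in the range for the 4th.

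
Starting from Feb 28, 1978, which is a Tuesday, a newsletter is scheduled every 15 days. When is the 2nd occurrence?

Mar 15, 1978

The 2nd occurrence is 1 interval after the first: 1 × 15 = 15 days after Feb 28, 1978.
Feb has 28 days — 0 days to the end of Feb leaves 15.
15 days into Mar → Mar 15, 1978.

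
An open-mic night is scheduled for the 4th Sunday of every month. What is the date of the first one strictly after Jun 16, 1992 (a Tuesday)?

Jun 28, 1992

Jun 1992 starts on a Monday; its first Sunday is the 7th, so the 4th Sunday is the 28th — Jun 28, 1992.
Jun 28, 1992 is after Jun 16, 1992, so that is the next one.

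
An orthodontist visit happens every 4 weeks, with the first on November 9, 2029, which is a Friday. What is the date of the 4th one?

February 1, 2030

The 4th occurrence is 3 intervals after the first: 3 × 28 = 84 days after November 9, 2029.
November has 30 days — 21 days to the end of November leaves 63.
December has 31 days (32 left).
January has 31 days (1 left).
1 day into February → February 1, 2030.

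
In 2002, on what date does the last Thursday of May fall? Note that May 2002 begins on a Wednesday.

30 May 2002

May 2002 begins on a Wednesday, so the first Thursday is May 2 (1 day later).
May 2002 has 31 days. Adding weeks: 2, 9, 16, 23, 30 — the last one ≤ 31 is the 30th.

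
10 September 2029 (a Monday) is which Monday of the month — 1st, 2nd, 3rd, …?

2nd

Day 10 falls in week ⌈10/7⌉ of the month.
Days 1–7 hold the 1st Monday, 8–14 the 2nd, 15–21 the 3rd, 22–28 the 4th, 29–31 the 5th.
10 is in the range for the 2nd.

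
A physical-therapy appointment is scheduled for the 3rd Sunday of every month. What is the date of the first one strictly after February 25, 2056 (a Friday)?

February 2056 starts on a Tuesday; its first Sunday is the 6th, so the 3rd Sunday is the 20th — February 20, 2056.
That is not after February 25, 2056, so look at March 2056.
March 2056 starts on a Wednesday; its first Sunday is the 5th, so the 3rd Sunday is the 19th — March 19, 2056.

March 19, 2056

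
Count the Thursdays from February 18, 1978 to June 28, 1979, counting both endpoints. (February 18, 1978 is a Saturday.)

February 18, 1978 is a Saturday; the first Thursday on or after it is February 23, 1978 (5 days later).
From February 23, 1978 to June 28, 1979: 311 + 179 = 490 days (rest of 1978, to June 28, 1979 in 1979).
490 ÷ 7 = 70 full weeks with remainder 0, so 70 more Thursdays after the first → 71.

71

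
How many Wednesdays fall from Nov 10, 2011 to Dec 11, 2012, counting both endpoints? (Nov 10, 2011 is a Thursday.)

Nov 10, 2011 is a Thursday; the first Wednesday on or after it is Nov 16, 2011 (6 days later).
From Nov 16, 2011 to Dec 11, 2012: 45 + 346 = 391 days (rest of 2011, to Dec 11, 2012 in 2012).
391 ÷ 7 = 55 full weeks with remainder 6, so 55 more Wednesdays after the first → 56.

56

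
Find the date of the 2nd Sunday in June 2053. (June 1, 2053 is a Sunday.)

June 8, 2053

June 2053 begins on a Sunday, so the first Sunday is June 1.
The 2nd Sunday is 1 weeks later: 1 + 7 = 8.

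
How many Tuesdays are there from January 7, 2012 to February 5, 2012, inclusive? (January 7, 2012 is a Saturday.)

January 7, 2012 is a Saturday; the first Tuesday on or after it is January 10, 2012 (3 days later).
From January 10, 2012 to February 5, 2012: 21 + 5 = 26 days (rest of January, February).
26 ÷ 7 = 3 full weeks with remainder 5, so 3 more Tuesdays after the first → 4.

4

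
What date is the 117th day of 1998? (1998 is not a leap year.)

Apr 27, 1998

Jan has 31 days (117 − 31 = 86 remain).
Feb has 28 days (86 − 28 = 58 remain).
Mar has 31 days (58 − 31 = 27 remain).
27 into Apr → Apr 27.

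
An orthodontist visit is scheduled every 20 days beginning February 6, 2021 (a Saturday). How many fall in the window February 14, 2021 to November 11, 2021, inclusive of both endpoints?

13

Occurrences land 20·i days after February 6, 2021 for i = 0, 1, 2, …
February 14, 2021 is 8 days after the start; 8 ÷ 20 = 0 remainder 8; since the remainder is 8, round up to i = 1. First occurrence in the window: #2 on February 26, 2021 (1×20 = 20 days in).
November 11, 2021 is 278 days after the start; 278 ÷ 20 = 13 remainder 18. Last occurrence in the window: #14 on October 24, 2021.
Occurrences #2 through #14: 13 in total.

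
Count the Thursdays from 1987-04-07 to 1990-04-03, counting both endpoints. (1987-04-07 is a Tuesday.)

156

1987-04-07 is a Tuesday; the first Thursday on or after it is 1987-04-09 (2 days later).
From 1987-04-09 to 1990-04-03: 266 + 366 + 365 + 93 = 1090 days (rest of 1987, 1988, 1989, to 1990-04-03 in 1990).
1090 ÷ 7 = 155 full weeks with remainder 5, so 155 more Thursdays after the first → 156.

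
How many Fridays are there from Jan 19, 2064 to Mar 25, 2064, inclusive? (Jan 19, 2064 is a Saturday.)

9

Jan 19, 2064 is a Saturday; the first Friday on or after it is Jan 25, 2064 (6 days later).
From Jan 25, 2064 to Mar 25, 2064: 6 + 29 + 25 = 60 days (rest of Jan, Feb, Mar).
60 ÷ 7 = 8 full weeks with remainder 4, so 8 more Fridays after the first → 9.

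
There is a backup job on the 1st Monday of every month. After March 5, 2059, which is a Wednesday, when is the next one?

April 7, 2059

March 2059 starts on a Saturday, so its 1st Monday is March 3, 2059 (2 days in).
That is not after March 5, 2059, so look at April 2059.
April 2059 starts on a Tuesday, so its 1st Monday is April 7, 2059 (6 days in).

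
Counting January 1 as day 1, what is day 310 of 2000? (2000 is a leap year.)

January has 31 days (310 − 31 = 279 remain).
February has 29 days (279 − 29 = 250 remain).
March has 31 days (250 − 31 = 219 remain).
April has 30 days (219 − 30 = 189 remain).
May has 31 days (189 − 31 = 158 remain).
June has 30 days (158 − 30 = 128 remain).
July has 31 days (128 − 31 = 97 remain).
August has 31 days (97 − 31 = 66 remain).
September has 30 days (66 − 30 = 36 remain).
October has 31 days (36 − 31 = 5 remain).
5 into November → November 5.

2000-11-05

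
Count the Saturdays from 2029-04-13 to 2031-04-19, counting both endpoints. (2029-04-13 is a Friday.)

2029-04-13 is a Friday; the first Saturday on or after it is 2029-04-14 (1 day later).
From 2029-04-14 to 2031-04-19: 261 + 365 + 109 = 735 days (rest of 2029, 2030, to 2031-04-19 in 2031).
735 ÷ 7 = 105 full weeks with remainder 0, so 105 more Saturdays after the first → 106.

106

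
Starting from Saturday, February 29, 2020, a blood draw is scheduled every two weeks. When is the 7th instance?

May 23, 2020

The 7th occurrence is 6 intervals after the first: 6 × 14 = 84 days after February 29, 2020.
February has 29 days — 0 days to the end of February leaves 84.
March has 31 days (53 left).
April has 30 days (23 left).
23 days into May → May 23, 2020.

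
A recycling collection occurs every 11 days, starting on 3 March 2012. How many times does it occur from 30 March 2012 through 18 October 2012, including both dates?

Occurrences land 11·i days after 3 March 2012 for i = 0, 1, 2, …
30 March 2012 is 27 days after the start; 27 ÷ 11 = 2 remainder 5; since the remainder is 5, round up to i = 3. First occurrence in the window: #4 on 5 April 2012 (3×11 = 33 days in).
18 October 2012 is 229 days after the start; 229 ÷ 11 = 20 remainder 9. Last occurrence in the window: #21 on 9 October 2012.
Occurrences #4 through #21: 18 in total.

18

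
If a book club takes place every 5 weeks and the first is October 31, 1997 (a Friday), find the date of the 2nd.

The 2nd occurrence is 1 interval after the first: 1 × 35 = 35 days after October 31, 1997.
October has 31 days — 0 days to the end of October leaves 35.
November has 30 days (5 left).
5 days into December → December 5, 1997.

December 5, 1997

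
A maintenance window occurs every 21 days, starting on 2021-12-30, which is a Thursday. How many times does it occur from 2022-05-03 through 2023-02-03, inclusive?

14

Occurrences land 21·i days after 2021-12-30 for i = 0, 1, 2, …
2022-05-03 is 124 days after the start; 124 ÷ 21 = 5 remainder 19; since the remainder is 19, round up to i = 6. First occurrence in the window: #7 on 2022-05-05 (6×21 = 126 days in).
2023-02-03 is 400 days after the start; 400 ÷ 21 = 19 remainder 1. Last occurrence in the window: #20 on 2023-02-02.
Occurrences #7 through #20: 14 in total.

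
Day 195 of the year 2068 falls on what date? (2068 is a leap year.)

January has 31 days (195 − 31 = 164 remain).
February has 29 days (164 − 29 = 135 remain).
March has 31 days (135 − 31 = 104 remain).
April has 30 days (104 − 30 = 74 remain).
May has 31 days (74 − 31 = 43 remain).
June has 30 days (43 − 30 = 13 remain).
13 into July → July 13.

13 July 2068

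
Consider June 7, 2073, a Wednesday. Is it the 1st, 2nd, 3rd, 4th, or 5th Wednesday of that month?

Day 7 falls in week ⌈7/7⌉ of the month.
Days 1–7 hold the 1st Wednesday, 8–14 the 2nd, 15–21 the 3rd, 22–28 the 4th, 29–31 the 5th.
7 is in the range for the 1st.

1st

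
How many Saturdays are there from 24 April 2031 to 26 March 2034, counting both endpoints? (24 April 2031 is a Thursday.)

153

24 April 2031 is a Thursday; the first Saturday on or after it is 26 April 2031 (2 days later).
From 26 April 2031 to 26 March 2034: 249 + 366 + 365 + 85 = 1065 days (rest of 2031, 2032, 2033, to 26 March 2034 in 2034).
1065 ÷ 7 = 152 full weeks with remainder 1, so 152 more Saturdays after the first → 153.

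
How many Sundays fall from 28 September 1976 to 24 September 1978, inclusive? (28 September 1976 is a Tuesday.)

104

28 September 1976 is a Tuesday; the first Sunday on or after it is 3 October 1976 (5 days later).
From 3 October 1976 to 24 September 1978: 89 + 365 + 267 = 721 days (rest of 1976, 1977, to 24 September 1978 in 1978).
721 ÷ 7 = 103 full weeks with remainder 0, so 103 more Sundays after the first → 104.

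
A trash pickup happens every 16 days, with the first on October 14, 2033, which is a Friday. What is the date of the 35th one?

April 11, 2035

The 35th occurrence is 34 intervals after the first: 34 × 16 = 544 days after October 14, 2033.
October has 31 days — 17 days to the end of October leaves 527.
From end of October to end of 2033 is 61 days (466 left).
2034 has 365 days (101 left).
January has 31 days (70 left).
February has 28 days (42 left).
March has 31 days (11 left).
11 days into April → April 11, 2035.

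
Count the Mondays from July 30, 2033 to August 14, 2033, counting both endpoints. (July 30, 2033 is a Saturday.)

July 30, 2033 is a Saturday; the first Monday on or after it is August 1, 2033 (2 days later).
From August 1, 2033 to August 14, 2033 is 14 − 1 = 13 days.
13 ÷ 7 = 1 full weeks with remainder 6, so 1 more Mondays after the first → 2.

2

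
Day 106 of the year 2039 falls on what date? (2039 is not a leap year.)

April 16, 2039

January has 31 days (106 − 31 = 75 remain).
February has 28 days (75 − 28 = 47 remain).
March has 31 days (47 − 31 = 16 remain).
16 into April → April 16.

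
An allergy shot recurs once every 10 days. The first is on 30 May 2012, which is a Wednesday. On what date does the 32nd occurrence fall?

5 April 2013

The 32nd occurrence is 31 intervals after the first: 31 × 10 = 310 days after 30 May 2012.
May has 31 days — 1 day to the end of May leaves 309.
June has 30 days (279 left).
July has 31 days (248 left).
August has 31 days (217 left).
September has 30 days (187 left).
October has 31 days (156 left).
November has 30 days (126 left).
December has 31 days (95 left).
January has 31 days (64 left).
February has 28 days (36 left).
March has 31 days (5 left).
5 days into April → 5 April 2013.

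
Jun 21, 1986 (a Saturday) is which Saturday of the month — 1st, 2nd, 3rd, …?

Day 21 falls in week ⌈21/7⌉ of the month.
Days 1–7 hold the 1st Saturday, 8–14 the 2nd, 15–21 the 3rd, 22–28 the 4th, 29–31 the 5th.
21 is in the range for the 3rd.

3rd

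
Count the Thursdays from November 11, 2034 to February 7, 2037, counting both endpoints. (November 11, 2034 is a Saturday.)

117

November 11, 2034 is a Saturday; the first Thursday on or after it is November 16, 2034 (5 days later).
From November 16, 2034 to February 7, 2037: 45 + 365 + 366 + 38 = 814 days (rest of 2034, 2035, 2036, to February 7, 2037 in 2037).
814 ÷ 7 = 116 full weeks with remainder 2, so 116 more Thursdays after the first → 117.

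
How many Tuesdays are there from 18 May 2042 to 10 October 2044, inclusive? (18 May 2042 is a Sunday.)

18 May 2042 is a Sunday; the first Tuesday on or after it is 20 May 2042 (2 days later).
From 20 May 2042 to 10 October 2044: 225 + 365 + 284 = 874 days (rest of 2042, 2043, to 10 October 2044 in 2044).
874 ÷ 7 = 124 full weeks with remainder 6, so 124 more Tuesdays after the first → 125.

125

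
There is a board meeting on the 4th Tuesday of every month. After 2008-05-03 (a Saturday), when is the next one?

May 2008 starts on a Thursday; its first Tuesday is the 6th, so the 4th Tuesday is the 27th — 2008-05-27.
2008-05-27 is after 2008-05-03, so that is the next one.

2008-05-27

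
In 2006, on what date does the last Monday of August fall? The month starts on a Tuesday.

28 August 2006

August 2006 begins on a Tuesday, so the first Monday is August 7 (6 days later).
August 2006 has 31 days. Adding weeks: 7, 14, 21, 28 — the last one ≤ 31 is the 28th.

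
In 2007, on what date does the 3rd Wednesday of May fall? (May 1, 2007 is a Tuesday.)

May 2007 begins on a Tuesday, so the first Wednesday is May 2 (1 day later).
The 3rd Wednesday is 2 weeks later: 2 + 14 = 16.

May 16, 2007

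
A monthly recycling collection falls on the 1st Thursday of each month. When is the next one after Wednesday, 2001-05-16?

May 2001 starts on a Tuesday, so its 1st Thursday is 2001-05-03 (2 days in).
That is not after 2001-05-16, so look at June 2001.
June 2001 starts on a Friday, so its 1st Thursday is 2001-06-07 (6 days in).

2001-06-07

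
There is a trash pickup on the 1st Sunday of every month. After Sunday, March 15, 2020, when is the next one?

April 5, 2020

March 2020 starts on a Sunday, so its 1st Sunday is March 1, 2020.
That is not after March 15, 2020, so look at April 2020.
April 2020 starts on a Wednesday, so its 1st Sunday is April 5, 2020 (4 days in).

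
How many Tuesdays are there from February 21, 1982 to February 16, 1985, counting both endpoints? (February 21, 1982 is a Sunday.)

February 21, 1982 is a Sunday; the first Tuesday on or after it is February 23, 1982 (2 days later).
From February 23, 1982 to February 16, 1985: 311 + 365 + 366 + 47 = 1089 days (rest of 1982, 1983, 1984, to February 16, 1985 in 1985).
1089 ÷ 7 = 155 full weeks with remainder 4, so 155 more Tuesdays after the first → 156.

156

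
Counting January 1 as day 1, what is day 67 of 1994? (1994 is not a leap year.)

March 8, 1994

January has 31 days (67 − 31 = 36 remain).
February has 28 days (36 − 28 = 8 remain).
8 into March → March 8.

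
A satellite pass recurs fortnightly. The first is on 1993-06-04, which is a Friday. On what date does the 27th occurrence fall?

The 27th occurrence is 26 intervals after the first: 26 × 14 = 364 days after 1993-06-04.
June has 30 days — 26 days to the end of June leaves 338.
July has 31 days (307 left).
August has 31 days (276 left).
September has 30 days (246 left).
October has 31 days (215 left).
November has 30 days (185 left).
December has 31 days (154 left).
January has 31 days (123 left).
February has 28 days (95 left).
March has 31 days (64 left).
April has 30 days (34 left).
May has 31 days (3 left).
3 days into June → 1994-06-03.

1994-06-03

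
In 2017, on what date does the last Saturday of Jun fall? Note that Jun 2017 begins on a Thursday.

Jun 24, 2017

Jun 2017 begins on a Thursday, so the first Saturday is Jun 3 (2 days later).
Jun 2017 has 30 days. Adding weeks: 3, 10, 17, 24 — the last one ≤ 30 is the 24th.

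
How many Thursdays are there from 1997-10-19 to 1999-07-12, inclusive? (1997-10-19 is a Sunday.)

1997-10-19 is a Sunday; the first Thursday on or after it is 1997-10-23 (4 days later).
From 1997-10-23 to 1999-07-12: 69 + 365 + 193 = 627 days (rest of 1997, 1998, to 1999-07-12 in 1999).
627 ÷ 7 = 89 full weeks with remainder 4, so 89 more Thursdays after the first → 90.

90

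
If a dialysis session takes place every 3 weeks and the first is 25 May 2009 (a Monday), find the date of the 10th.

30 November 2009

The 10th occurrence is 9 intervals after the first: 9 × 21 = 189 days after 25 May 2009.
May has 31 days — 6 days to the end of May leaves 183.
June has 30 days (153 left).
July has 31 days (122 left).
August has 31 days (91 left).
September has 30 days (61 left).
October has 31 days (30 left).
30 days into November → 30 November 2009.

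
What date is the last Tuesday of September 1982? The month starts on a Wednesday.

September 1982 begins on a Wednesday, so the first Tuesday is September 7 (6 days later).
September 1982 has 30 days. Adding weeks: 7, 14, 21, 28 — the last one ≤ 30 is the 28th.

September 28, 1982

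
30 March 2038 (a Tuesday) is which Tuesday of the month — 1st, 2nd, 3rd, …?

Day 30 falls in week ⌈30/7⌉ of the month.
Days 1–7 hold the 1st Tuesday, 8–14 the 2nd, 15–21 the 3rd, 22–28 the 4th, 29–31 the 5th.
30 is in the range for the 5th.

5th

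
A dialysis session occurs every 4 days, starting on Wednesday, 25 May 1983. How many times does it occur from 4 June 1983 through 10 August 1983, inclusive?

17

Occurrences land 4·i days after 25 May 1983 for i = 0, 1, 2, …
4 June 1983 is 10 days after the start; 10 ÷ 4 = 2 remainder 2; since the remainder is 2, round up to i = 3. First occurrence in the window: #4 on 6 June 1983 (3×4 = 12 days in).
10 August 1983 is 77 days after the start; 77 ÷ 4 = 19 remainder 1. Last occurrence in the window: #20 on 9 August 1983.
Occurrences #4 through #20: 17 in total.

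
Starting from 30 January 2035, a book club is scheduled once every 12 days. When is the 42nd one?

The 42nd occurrence is 41 intervals after the first: 41 × 12 = 492 days after 30 January 2035.
January has 31 days — 1 day to the end of January leaves 491.
From end of January to end of 2035 is 334 days (157 left).
January has 31 days (126 left).
February has 29 days (97 left).
March has 31 days (66 left).
April has 30 days (36 left).
May has 31 days (5 left).
5 days into June → 5 June 2036.

5 June 2036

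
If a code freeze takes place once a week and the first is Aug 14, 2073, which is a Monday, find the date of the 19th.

The 19th occurrence is 18 intervals after the first: 18 × 7 = 126 days after Aug 14, 2073.
Aug has 31 days — 17 days to the end of Aug leaves 109.
Sep has 30 days (79 left).
Oct has 31 days (48 left).
Nov has 30 days (18 left).
18 days into Dec → Dec 18, 2073.

Dec 18, 2073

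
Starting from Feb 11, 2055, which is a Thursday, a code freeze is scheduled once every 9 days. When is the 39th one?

Jan 19, 2056

The 39th occurrence is 38 intervals after the first: 38 × 9 = 342 days after Feb 11, 2055.
Feb has 28 days — 17 days to the end of Feb leaves 325.
Mar has 31 days (294 left).
Apr has 30 days (264 left).
May has 31 days (233 left).
Jun has 30 days (203 left).
Jul has 31 days (172 left).
Aug has 31 days (141 left).
Sep has 30 days (111 left).
Oct has 31 days (80 left).
Nov has 30 days (50 left).
Dec has 31 days (19 left).
19 days into Jan → Jan 19, 2056.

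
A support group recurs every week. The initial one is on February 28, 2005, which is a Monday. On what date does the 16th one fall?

June 13, 2005

The 16th occurrence is 15 intervals after the first: 15 × 7 = 105 days after February 28, 2005.
February has 28 days — 0 days to the end of February leaves 105.
March has 31 days (74 left).
April has 30 days (44 left).
May has 31 days (13 left).
13 days into June → June 13, 2005.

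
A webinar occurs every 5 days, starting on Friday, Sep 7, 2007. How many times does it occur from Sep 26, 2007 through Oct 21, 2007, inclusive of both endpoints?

5

Occurrences land 5·i days after Sep 7, 2007 for i = 0, 1, 2, …
Sep 26, 2007 is 19 days after the start; 19 ÷ 5 = 3 remainder 4; since the remainder is 4, round up to i = 4. First occurrence in the window: #5 on Sep 27, 2007 (4×5 = 20 days in).
Oct 21, 2007 is 44 days after the start; 44 ÷ 5 = 8 remainder 4. Last occurrence in the window: #9 on Oct 17, 2007.
Occurrences #5 through #9: 5 in total.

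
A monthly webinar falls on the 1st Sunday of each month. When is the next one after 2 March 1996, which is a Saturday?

March 1996 starts on a Friday, so its 1st Sunday is 3 March 1996 (2 days in).
3 March 1996 is after 2 March 1996, so that is the next one.

3 March 1996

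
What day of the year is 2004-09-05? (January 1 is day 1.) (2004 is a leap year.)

Days in months before September: 31 + 29 + 31 + 30 + 31 + 30 + 31 + 31 = 244.
Plus 5 days into September → day 249.

249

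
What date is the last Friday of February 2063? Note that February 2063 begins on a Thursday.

February 2063 begins on a Thursday, so the first Friday is February 2 (1 day later).
February 2063 has 28 days. Adding weeks: 2, 9, 16, 23 — the last one ≤ 28 is the 23rd.

23 February 2063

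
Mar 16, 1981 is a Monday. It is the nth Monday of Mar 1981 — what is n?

Day 16 falls in week ⌈16/7⌉ of the month.
Days 1–7 hold the 1st Monday, 8–14 the 2nd, 15–21 the 3rd, 22–28 the 4th, 29–31 the 5th.
16 is in the range for the 3rd.

3rd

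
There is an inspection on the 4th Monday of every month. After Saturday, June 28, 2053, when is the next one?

June 2053 starts on a Sunday; its first Monday is the 2nd, so the 4th Monday is the 23rd — June 23, 2053.
That is not after June 28, 2053, so look at July 2053.
July 2053 starts on a Tuesday; its first Monday is the 7th, so the 4th Monday is the 28th — July 28, 2053.

July 28, 2053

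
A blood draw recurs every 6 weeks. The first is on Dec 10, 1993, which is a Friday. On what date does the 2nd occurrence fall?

The 2nd occurrence is 1 interval after the first: 1 × 42 = 42 days after Dec 10, 1993.
Dec has 31 days — 21 days to the end of Dec leaves 21.
21 days into Jan → Jan 21, 1994.

Jan 21, 1994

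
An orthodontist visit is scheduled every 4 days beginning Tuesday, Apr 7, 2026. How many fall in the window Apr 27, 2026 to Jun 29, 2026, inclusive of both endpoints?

16

Occurrences land 4·i days after Apr 7, 2026 for i = 0, 1, 2, …
Apr 27, 2026 is 20 days after the start; 20 ÷ 4 = 5 remainder 0. First occurrence in the window: #6 on Apr 27, 2026 (5×4 = 20 days in).
Jun 29, 2026 is 83 days after the start; 83 ÷ 4 = 20 remainder 3. Last occurrence in the window: #21 on Jun 26, 2026.
Occurrences #6 through #21: 16 in total.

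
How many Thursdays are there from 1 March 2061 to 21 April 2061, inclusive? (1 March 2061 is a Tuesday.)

1 March 2061 is a Tuesday; the first Thursday on or after it is 3 March 2061 (2 days later).
From 3 March 2061 to 21 April 2061: 28 + 21 = 49 days (rest of March, April).
49 ÷ 7 = 7 full weeks with remainder 0, so 7 more Thursdays after the first → 8.

8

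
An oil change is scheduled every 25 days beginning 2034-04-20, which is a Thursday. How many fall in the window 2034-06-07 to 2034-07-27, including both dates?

2

Occurrences land 25·i days after 2034-04-20 for i = 0, 1, 2, …
2034-06-07 is 48 days after the start; 48 ÷ 25 = 1 remainder 23; since the remainder is 23, round up to i = 2. First occurrence in the window: #3 on 2034-06-09 (2×25 = 50 days in).
2034-07-27 is 98 days after the start; 98 ÷ 25 = 3 remainder 23. Last occurrence in the window: #4 on 2034-07-04.
Occurrences #3 through #4: 2 in total.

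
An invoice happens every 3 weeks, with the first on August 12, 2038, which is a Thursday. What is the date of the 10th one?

February 17, 2039

The 10th occurrence is 9 intervals after the first: 9 × 21 = 189 days after August 12, 2038.
August has 31 days — 19 days to the end of August leaves 170.
September has 30 days (140 left).
October has 31 days (109 left).
November has 30 days (79 left).
December has 31 days (48 left).
January has 31 days (17 left).
17 days into February → February 17, 2039.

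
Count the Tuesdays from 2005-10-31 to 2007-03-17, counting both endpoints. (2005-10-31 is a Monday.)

2005-10-31 is a Monday; the first Tuesday on or after it is 2005-11-01 (1 day later).
From 2005-11-01 to 2007-03-17: 60 + 365 + 76 = 501 days (rest of 2005, 2006, to 2007-03-17 in 2007).
501 ÷ 7 = 71 full weeks with remainder 4, so 71 more Tuesdays after the first → 72.

72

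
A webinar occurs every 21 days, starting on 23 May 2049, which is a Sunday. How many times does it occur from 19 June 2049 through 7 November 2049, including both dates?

Occurrences land 21·i days after 23 May 2049 for i = 0, 1, 2, …
19 June 2049 is 27 days after the start; 27 ÷ 21 = 1 remainder 6; since the remainder is 6, round up to i = 2. First occurrence in the window: #3 on 4 July 2049 (2×21 = 42 days in).
7 November 2049 is 168 days after the start; 168 ÷ 21 = 8 remainder 0. Last occurrence in the window: #9 on 7 November 2049.
Occurrences #3 through #9: 7 in total.

7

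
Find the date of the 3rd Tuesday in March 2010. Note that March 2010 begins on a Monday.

16 March 2010

March 2010 begins on a Monday, so the first Tuesday is March 2 (1 day later).
The 3rd Tuesday is 2 weeks later: 2 + 14 = 16.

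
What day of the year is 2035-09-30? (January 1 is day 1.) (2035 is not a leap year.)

Days in months before September: 31 + 28 + 31 + 30 + 31 + 30 + 31 + 31 = 243.
Plus 30 days into September → day 273.

273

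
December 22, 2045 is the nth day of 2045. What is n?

Days in months before December: 31 + 28 + 31 + 30 + 31 + 30 + 31 + 31 + 30 + 31 + 30 = 334.
Plus 22 days into December → day 356.

356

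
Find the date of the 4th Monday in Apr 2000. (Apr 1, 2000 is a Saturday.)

Apr 2000 begins on a Saturday, so the first Monday is Apr 3 (2 days later).
The 4th Monday is 3 weeks later: 3 + 21 = 24.

Apr 24, 2000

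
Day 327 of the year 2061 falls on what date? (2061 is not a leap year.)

January has 31 days (327 − 31 = 296 remain).
February has 28 days (296 − 28 = 268 remain).
March has 31 days (268 − 31 = 237 remain).
April has 30 days (237 − 30 = 207 remain).
May has 31 days (207 − 31 = 176 remain).
June has 30 days (176 − 30 = 146 remain).
July has 31 days (146 − 31 = 115 remain).
August has 31 days (115 − 31 = 84 remain).
September has 30 days (84 − 30 = 54 remain).
October has 31 days (54 − 31 = 23 remain).
23 into November → November 23.

2061-11-23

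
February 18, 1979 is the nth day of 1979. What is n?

49

Days in months before February: 31 = 31.
Plus 18 days into February → day 49.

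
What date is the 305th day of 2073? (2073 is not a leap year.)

2073-11-01

January has 31 days (305 − 31 = 274 remain).
February has 28 days (274 − 28 = 246 remain).
March has 31 days (246 − 31 = 215 remain).
April has 30 days (215 − 30 = 185 remain).
May has 31 days (185 − 31 = 154 remain).
June has 30 days (154 − 30 = 124 remain).
July has 31 days (124 − 31 = 93 remain).
August has 31 days (93 − 31 = 62 remain).
September has 30 days (62 − 30 = 32 remain).
October has 31 days (32 − 31 = 1 remain).
1 into November → November 1.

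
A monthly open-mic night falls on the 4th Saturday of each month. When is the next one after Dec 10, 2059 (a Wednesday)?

Dec 27, 2059

Dec 2059 starts on a Monday; its first Saturday is the 6th, so the 4th Saturday is the 27th — Dec 27, 2059.
Dec 27, 2059 is after Dec 10, 2059, so that is the next one.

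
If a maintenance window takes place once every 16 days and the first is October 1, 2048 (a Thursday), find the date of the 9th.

February 6, 2049

The 9th occurrence is 8 intervals after the first: 8 × 16 = 128 days after October 1, 2048.
October has 31 days — 30 days to the end of October leaves 98.
November has 30 days (68 left).
December has 31 days (37 left).
January has 31 days (6 left).
6 days into February → February 6, 2049.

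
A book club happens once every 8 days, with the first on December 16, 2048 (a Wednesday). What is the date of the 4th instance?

The 4th occurrence is 3 intervals after the first: 3 × 8 = 24 days after December 16, 2048.
December has 31 days — 15 days to the end of December leaves 9.
9 days into January → January 9, 2049.

January 9, 2049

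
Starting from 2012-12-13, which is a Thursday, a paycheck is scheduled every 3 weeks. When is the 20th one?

2014-01-16

The 20th occurrence is 19 intervals after the first: 19 × 21 = 399 days after 2012-12-13.
December has 31 days — 18 days to the end of December leaves 381.
January has 31 days (350 left).
February has 28 days (322 left).
March has 31 days (291 left).
April has 30 days (261 left).
May has 31 days (230 left).
June has 30 days (200 left).
July has 31 days (169 left).
August has 31 days (138 left).
September has 30 days (108 left).
October has 31 days (77 left).
November has 30 days (47 left).
December has 31 days (16 left).
16 days into January → 2014-01-16.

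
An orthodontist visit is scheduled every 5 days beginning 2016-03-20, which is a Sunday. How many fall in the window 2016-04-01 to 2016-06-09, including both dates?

Occurrences land 5·i days after 2016-03-20 for i = 0, 1, 2, …
2016-04-01 is 12 days after the start; 12 ÷ 5 = 2 remainder 2; since the remainder is 2, round up to i = 3. First occurrence in the window: #4 on 2016-04-04 (3×5 = 15 days in).
2016-06-09 is 81 days after the start; 81 ÷ 5 = 16 remainder 1. Last occurrence in the window: #17 on 2016-06-08.
Occurrences #4 through #17: 14 in total.

14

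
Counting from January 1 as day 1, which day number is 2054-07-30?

Days in months before July: 31 + 28 + 31 + 30 + 31 + 30 = 181.
Plus 30 days into July → day 211.

211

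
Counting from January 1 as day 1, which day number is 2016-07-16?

Days in months before July: 31 + 29 + 31 + 30 + 31 + 30 = 182.
Plus 16 days into July → day 198.

198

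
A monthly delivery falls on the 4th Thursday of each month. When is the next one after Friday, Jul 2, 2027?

Jul 22, 2027

Jul 2027 starts on a Thursday; its first Thursday is the 1st, so the 4th Thursday is the 22nd — Jul 22, 2027.
Jul 22, 2027 is after Jul 2, 2027, so that is the next one.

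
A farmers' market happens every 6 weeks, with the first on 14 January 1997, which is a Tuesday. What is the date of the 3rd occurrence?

The 3rd occurrence is 2 intervals after the first: 2 × 42 = 84 days after 14 January 1997.
January has 31 days — 17 days to the end of January leaves 67.
February has 28 days (39 left).
March has 31 days (8 left).
8 days into April → 8 April 1997.

8 April 1997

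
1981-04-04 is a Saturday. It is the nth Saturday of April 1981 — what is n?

1st

Day 4 falls in week ⌈4/7⌉ of the month.
Days 1–7 hold the 1st Saturday, 8–14 the 2nd, 15–21 the 3rd, 22–28 the 4th, 29–31 the 5th.
4 is in the range for the 1st.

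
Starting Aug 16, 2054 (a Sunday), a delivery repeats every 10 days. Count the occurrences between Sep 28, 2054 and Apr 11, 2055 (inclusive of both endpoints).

Occurrences land 10·i days after Aug 16, 2054 for i = 0, 1, 2, …
Sep 28, 2054 is 43 days after the start; 43 ÷ 10 = 4 remainder 3; since the remainder is 3, round up to i = 5. First occurrence in the window: #6 on Oct 5, 2054 (5×10 = 50 days in).
Apr 11, 2055 is 238 days after the start; 238 ÷ 10 = 23 remainder 8. Last occurrence in the window: #24 on Apr 3, 2055.
Occurrences #6 through #24: 19 in total.

19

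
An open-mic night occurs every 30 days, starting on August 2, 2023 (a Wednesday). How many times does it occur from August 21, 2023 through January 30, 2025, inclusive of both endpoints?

18

Occurrences land 30·i days after August 2, 2023 for i = 0, 1, 2, …
August 21, 2023 is 19 days after the start; 19 ÷ 30 = 0 remainder 19; since the remainder is 19, round up to i = 1. First occurrence in the window: #2 on September 1, 2023 (1×30 = 30 days in).
January 30, 2025 is 547 days after the start; 547 ÷ 30 = 18 remainder 7. Last occurrence in the window: #19 on January 23, 2025.
Occurrences #2 through #19: 18 in total.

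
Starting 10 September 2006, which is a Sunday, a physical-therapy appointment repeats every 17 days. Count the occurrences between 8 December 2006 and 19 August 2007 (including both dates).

15

Occurrences land 17·i days after 10 September 2006 for i = 0, 1, 2, …
8 December 2006 is 89 days after the start; 89 ÷ 17 = 5 remainder 4; since the remainder is 4, round up to i = 6. First occurrence in the window: #7 on 21 December 2006 (6×17 = 102 days in).
19 August 2007 is 343 days after the start; 343 ÷ 17 = 20 remainder 3. Last occurrence in the window: #21 on 16 August 2007.
Occurrences #7 through #21: 15 in total.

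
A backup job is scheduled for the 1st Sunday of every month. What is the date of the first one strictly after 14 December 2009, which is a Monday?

3 January 2010

December 2009 starts on a Tuesday, so its 1st Sunday is 6 December 2009 (5 days in).
That is not after 14 December 2009, so look at January 2010.
January 2010 starts on a Friday, so its 1st Sunday is 3 January 2010 (2 days in).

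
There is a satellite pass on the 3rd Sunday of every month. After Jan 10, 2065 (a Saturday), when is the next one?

Jan 2065 starts on a Thursday; its first Sunday is the 4th, so the 3rd Sunday is the 18th — Jan 18, 2065.
Jan 18, 2065 is after Jan 10, 2065, so that is the next one.

Jan 18, 2065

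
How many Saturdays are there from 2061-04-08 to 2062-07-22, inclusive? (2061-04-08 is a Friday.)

68

2061-04-08 is a Friday; the first Saturday on or after it is 2061-04-09 (1 day later).
From 2061-04-09 to 2062-07-22: 266 + 203 = 469 days (rest of 2061, to 2062-07-22 in 2062).
469 ÷ 7 = 67 full weeks with remainder 0, so 67 more Saturdays after the first → 68.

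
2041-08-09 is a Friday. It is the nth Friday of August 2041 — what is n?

Day 9 falls in week ⌈9/7⌉ of the month.
Days 1–7 hold the 1st Friday, 8–14 the 2nd, 15–21 the 3rd, 22–28 the 4th, 29–31 the 5th.
9 is in the range for the 2nd.

2nd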